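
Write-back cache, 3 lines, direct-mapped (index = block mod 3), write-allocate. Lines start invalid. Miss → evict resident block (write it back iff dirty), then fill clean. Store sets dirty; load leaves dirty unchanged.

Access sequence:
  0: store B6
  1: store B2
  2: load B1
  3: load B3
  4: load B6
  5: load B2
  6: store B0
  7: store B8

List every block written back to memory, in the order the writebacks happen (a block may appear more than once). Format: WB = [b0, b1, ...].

WB = [6, 2]

  0 | W B6 → L0 miss [D]
  1 | W B2 → L2 miss [D]
  2 | R B1 → L1 miss [-]
  3 | R B3 → L0 miss wb→B6 [-]
  4 | R B6 → L0 miss [-]
  5 | R B2 → L2 hit [D]
  6 | W B0 → L0 miss [D]
  7 | W B8 → L2 miss wb→B2 [D]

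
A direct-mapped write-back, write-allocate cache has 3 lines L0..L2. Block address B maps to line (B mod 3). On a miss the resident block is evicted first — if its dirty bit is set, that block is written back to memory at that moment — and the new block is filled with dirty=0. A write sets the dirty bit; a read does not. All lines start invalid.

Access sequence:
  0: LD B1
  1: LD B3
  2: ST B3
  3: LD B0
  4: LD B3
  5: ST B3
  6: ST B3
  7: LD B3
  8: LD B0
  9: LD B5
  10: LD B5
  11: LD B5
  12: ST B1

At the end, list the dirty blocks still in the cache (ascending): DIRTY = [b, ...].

DIRTY = [1]

  0 | R B1 → L1 miss [-]
  1 | R B3 → L0 miss [-]
  2 | W B3 → L0 hit [D]
  3 | R B0 → L0 miss wb→B3 [-]
  4 | R B3 → L0 miss [-]
  5 | W B3 → L0 hit [D]
  6 | W B3 → L0 hit [D]
  7 | R B3 → L0 hit [D]
  8 | R B0 → L0 miss wb→B3 [-]
  9 | R B5 → L2 miss [-]
  10 | R B5 → L2 hit [-]
  11 | R B5 → L2 hit [-]
  12 | W B1 → L1 hit [D]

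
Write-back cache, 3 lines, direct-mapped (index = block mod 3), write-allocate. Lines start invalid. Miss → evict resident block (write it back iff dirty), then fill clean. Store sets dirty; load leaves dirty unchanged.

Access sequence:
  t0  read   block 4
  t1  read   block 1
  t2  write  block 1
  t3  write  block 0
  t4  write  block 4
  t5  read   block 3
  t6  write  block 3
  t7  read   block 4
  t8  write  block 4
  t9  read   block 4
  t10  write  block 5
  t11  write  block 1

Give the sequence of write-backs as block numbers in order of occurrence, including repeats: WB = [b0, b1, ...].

0: R B4 → L1 miss [-]
1: R B1 → L1 miss [-]
2: W B1 → L1 hit [D]
3: W B0 → L0 miss [D]
4: W B4 → L1 miss wb→B1 [D]
5: R B3 → L0 miss wb→B0 [-]
6: W B3 → L0 hit [D]
7: R B4 → L1 hit [D]
8: W B4 → L1 hit [D]
9: R B4 → L1 hit [D]
10: W B5 → L2 miss [D]
11: W B1 → L1 miss wb→B4 [D]

WB = [1, 0, 4]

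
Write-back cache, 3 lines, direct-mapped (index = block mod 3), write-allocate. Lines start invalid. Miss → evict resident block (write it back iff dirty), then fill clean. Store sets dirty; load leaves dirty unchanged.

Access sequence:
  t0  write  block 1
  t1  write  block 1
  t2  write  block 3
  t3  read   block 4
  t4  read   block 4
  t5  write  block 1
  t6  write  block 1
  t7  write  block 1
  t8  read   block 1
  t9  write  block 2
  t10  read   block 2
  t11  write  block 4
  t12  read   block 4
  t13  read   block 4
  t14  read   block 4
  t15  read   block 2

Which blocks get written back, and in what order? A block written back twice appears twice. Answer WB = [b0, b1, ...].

0: W B1 -> L1 miss  d=D]
1: W B1 -> L1 hit  d=D]
2: W B3 -> L0 miss  d=D]
3: R B4 -> L1 miss wb->B1  d=-]
4: R B4 -> L1 hit  d=-]
5: W B1 -> L1 miss  d=D]
6: W B1 -> L1 hit  d=D]
7: W B1 -> L1 hit  d=D]
8: R B1 -> L1 hit  d=D]
9: W B2 -> L2 miss  d=D]
10: R B2 -> L2 hit  d=D]
11: W B4 -> L1 miss wb->B1  d=D]
12: R B4 -> L1 hit  d=D]
13: R B4 -> L1 hit  d=D]
14: R B4 -> L1 hit  d=D]
15: R B2 -> L2 hit  d=D]

WB = [1, 1]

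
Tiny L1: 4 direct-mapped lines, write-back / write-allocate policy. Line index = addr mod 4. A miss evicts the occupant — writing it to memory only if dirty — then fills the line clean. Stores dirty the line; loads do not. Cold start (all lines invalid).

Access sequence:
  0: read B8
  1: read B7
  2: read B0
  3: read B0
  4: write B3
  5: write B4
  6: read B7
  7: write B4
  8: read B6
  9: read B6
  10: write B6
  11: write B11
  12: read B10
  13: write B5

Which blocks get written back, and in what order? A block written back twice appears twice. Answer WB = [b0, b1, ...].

0: R B8 -> L0 miss  d=-]
1: R B7 -> L3 miss  d=-]
2: R B0 -> L0 miss  d=-]
3: R B0 -> L0 hit  d=-]
4: W B3 -> L3 miss  d=D]
5: W B4 -> L0 miss  d=D]
6: R B7 -> L3 miss wb->B3  d=-]
7: W B4 -> L0 hit  d=D]
8: R B6 -> L2 miss  d=-]
9: R B6 -> L2 hit  d=-]
10: W B6 -> L2 hit  d=D]
11: W B11 -> L3 miss  d=D]
12: R B10 -> L2 miss wb->B6  d=-]
13: W B5 -> L1 miss  d=D]

WB = [3, 6]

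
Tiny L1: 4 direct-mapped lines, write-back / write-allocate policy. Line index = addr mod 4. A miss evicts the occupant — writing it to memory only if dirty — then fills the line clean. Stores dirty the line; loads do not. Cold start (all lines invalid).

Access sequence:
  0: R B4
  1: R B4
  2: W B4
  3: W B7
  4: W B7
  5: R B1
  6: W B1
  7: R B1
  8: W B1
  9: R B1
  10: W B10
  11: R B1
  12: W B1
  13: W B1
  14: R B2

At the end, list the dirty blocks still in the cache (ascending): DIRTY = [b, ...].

  0 | R B4 → L0 miss [-]
  1 | R B4 → L0 hit [-]
  2 | W B4 → L0 hit [D]
  3 | W B7 → L3 miss [D]
  4 | W B7 → L3 hit [D]
  5 | R B1 → L1 miss [-]
  6 | W B1 → L1 hit [D]
  7 | R B1 → L1 hit [D]
  8 | W B1 → L1 hit [D]
  9 | R B1 → L1 hit [D]
  10 | W B10 → L2 miss [D]
  11 | R B1 → L1 hit [D]
  12 | W B1 → L1 hit [D]
  13 | W B1 → L1 hit [D]
  14 | R B2 → L2 miss wb→B10 [-]

DIRTY = [1, 4, 7]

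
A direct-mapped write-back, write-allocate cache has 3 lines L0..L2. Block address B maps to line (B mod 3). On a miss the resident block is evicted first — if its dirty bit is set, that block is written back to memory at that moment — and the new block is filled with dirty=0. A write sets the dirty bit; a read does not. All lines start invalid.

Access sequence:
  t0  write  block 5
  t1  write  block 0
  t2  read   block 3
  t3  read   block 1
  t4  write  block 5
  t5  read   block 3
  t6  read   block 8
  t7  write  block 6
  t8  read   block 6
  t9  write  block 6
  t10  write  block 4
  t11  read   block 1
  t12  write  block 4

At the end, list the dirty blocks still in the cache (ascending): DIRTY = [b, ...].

0: W B5 -> L2 miss  d=D]
1: W B0 -> L0 miss  d=D]
2: R B3 -> L0 miss wb->B0  d=-]
3: R B1 -> L1 miss  d=-]
4: W B5 -> L2 hit  d=D]
5: R B3 -> L0 hit  d=-]
6: R B8 -> L2 miss wb->B5  d=-]
7: W B6 -> L0 miss  d=D]
8: R B6 -> L0 hit  d=D]
9: W B6 -> L0 hit  d=D]
10: W B4 -> L1 miss  d=D]
11: R B1 -> L1 miss wb->B4  d=-]
12: W B4 -> L1 miss  d=D]

DIRTY = [4, 6]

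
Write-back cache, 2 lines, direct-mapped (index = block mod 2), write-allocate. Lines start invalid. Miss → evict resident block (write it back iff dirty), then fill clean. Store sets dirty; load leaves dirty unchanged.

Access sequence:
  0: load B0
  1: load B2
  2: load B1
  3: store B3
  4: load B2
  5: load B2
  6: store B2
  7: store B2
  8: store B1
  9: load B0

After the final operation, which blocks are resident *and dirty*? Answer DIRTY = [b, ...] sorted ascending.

DIRTY = [1]

0: R B0 -> L0 miss  d=-]
1: R B2 -> L0 miss  d=-]
2: R B1 -> L1 miss  d=-]
3: W B3 -> L1 miss  d=D]
4: R B2 -> L0 hit  d=-]
5: R B2 -> L0 hit  d=-]
6: W B2 -> L0 hit  d=D]
7: W B2 -> L0 hit  d=D]
8: W B1 -> L1 miss wb->B3  d=D]
9: R B0 -> L0 miss wb->B2  d=-]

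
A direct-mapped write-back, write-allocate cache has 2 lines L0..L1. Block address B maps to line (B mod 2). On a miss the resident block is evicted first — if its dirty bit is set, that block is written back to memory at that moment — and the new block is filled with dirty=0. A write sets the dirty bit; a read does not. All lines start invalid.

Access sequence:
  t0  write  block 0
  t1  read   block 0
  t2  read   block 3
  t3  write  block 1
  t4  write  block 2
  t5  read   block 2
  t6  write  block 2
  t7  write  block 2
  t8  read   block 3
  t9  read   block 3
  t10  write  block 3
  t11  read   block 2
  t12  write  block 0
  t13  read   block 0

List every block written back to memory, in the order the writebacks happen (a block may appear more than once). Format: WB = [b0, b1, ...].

0: W B0 -> L0 miss  d=D]
1: R B0 -> L0 hit  d=D]
2: R B3 -> L1 miss  d=-]
3: W B1 -> L1 miss  d=D]
4: W B2 -> L0 miss wb->B0  d=D]
5: R B2 -> L0 hit  d=D]
6: W B2 -> L0 hit  d=D]
7: W B2 -> L0 hit  d=D]
8: R B3 -> L1 miss wb->B1  d=-]
9: R B3 -> L1 hit  d=-]
10: W B3 -> L1 hit  d=D]
11: R B2 -> L0 hit  d=D]
12: W B0 -> L0 miss wb->B2  d=D]
13: R B0 -> L0 hit  d=D]

WB = [0, 1, 2]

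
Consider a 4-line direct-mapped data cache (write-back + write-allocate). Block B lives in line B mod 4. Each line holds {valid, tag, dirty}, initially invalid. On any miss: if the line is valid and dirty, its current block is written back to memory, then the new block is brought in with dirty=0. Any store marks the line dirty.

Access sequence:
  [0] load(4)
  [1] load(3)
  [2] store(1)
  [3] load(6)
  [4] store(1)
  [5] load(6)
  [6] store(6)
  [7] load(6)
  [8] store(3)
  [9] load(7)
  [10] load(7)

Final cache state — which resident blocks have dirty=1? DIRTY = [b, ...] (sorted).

0: R B4 -> L0 miss  d=-]
1: R B3 -> L3 miss  d=-]
2: W B1 -> L1 miss  d=D]
3: R B6 -> L2 miss  d=-]
4: W B1 -> L1 hit  d=D]
5: R B6 -> L2 hit  d=-]
6: W B6 -> L2 hit  d=D]
7: R B6 -> L2 hit  d=D]
8: W B3 -> L3 hit  d=D]
9: R B7 -> L3 miss wb->B3  d=-]
10: R B7 -> L3 hit  d=-]

DIRTY = [1, 6]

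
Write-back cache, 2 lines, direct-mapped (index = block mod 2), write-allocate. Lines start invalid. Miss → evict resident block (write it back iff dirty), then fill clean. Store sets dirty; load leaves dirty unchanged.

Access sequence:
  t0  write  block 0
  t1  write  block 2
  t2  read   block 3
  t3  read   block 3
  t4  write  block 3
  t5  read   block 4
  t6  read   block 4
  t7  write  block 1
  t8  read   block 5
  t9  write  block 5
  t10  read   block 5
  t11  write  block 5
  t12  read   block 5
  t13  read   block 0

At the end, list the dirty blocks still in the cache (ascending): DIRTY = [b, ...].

DIRTY = [5]

  0 | W B0 → L0 miss [D]
  1 | W B2 → L0 miss wb→B0 [D]
  2 | R B3 → L1 miss [-]
  3 | R B3 → L1 hit [-]
  4 | W B3 → L1 hit [D]
  5 | R B4 → L0 miss wb→B2 [-]
  6 | R B4 → L0 hit [-]
  7 | W B1 → L1 miss wb→B3 [D]
  8 | R B5 → L1 miss wb→B1 [-]
  9 | W B5 → L1 hit [D]
  10 | R B5 → L1 hit [D]
  11 | W B5 → L1 hit [D]
  12 | R B5 → L1 hit [D]
  13 | R B0 → L0 miss [-]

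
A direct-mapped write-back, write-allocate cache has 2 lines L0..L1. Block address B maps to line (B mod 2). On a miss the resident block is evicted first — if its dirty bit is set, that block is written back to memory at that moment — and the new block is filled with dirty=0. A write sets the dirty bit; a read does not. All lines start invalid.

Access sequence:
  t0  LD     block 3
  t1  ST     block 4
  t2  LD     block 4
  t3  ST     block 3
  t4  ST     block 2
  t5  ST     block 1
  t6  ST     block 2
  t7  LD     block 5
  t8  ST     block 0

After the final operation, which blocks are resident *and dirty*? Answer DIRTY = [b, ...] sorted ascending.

  0 | R B3 → L1 miss [-]
  1 | W B4 → L0 miss [D]
  2 | R B4 → L0 hit [D]
  3 | W B3 → L1 hit [D]
  4 | W B2 → L0 miss wb→B4 [D]
  5 | W B1 → L1 miss wb→B3 [D]
  6 | W B2 → L0 hit [D]
  7 | R B5 → L1 miss wb→B1 [-]
  8 | W B0 → L0 miss wb→B2 [D]

DIRTY = [0]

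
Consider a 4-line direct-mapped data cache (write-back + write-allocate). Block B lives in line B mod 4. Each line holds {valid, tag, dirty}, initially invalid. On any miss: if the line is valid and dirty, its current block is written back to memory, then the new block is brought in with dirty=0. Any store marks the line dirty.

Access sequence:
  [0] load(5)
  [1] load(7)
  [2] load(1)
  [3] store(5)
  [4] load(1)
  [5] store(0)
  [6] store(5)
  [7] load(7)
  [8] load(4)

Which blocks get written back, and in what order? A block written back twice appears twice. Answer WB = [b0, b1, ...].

  0 | R B5 → L1 miss [-]
  1 | R B7 → L3 miss [-]
  2 | R B1 → L1 miss [-]
  3 | W B5 → L1 miss [D]
  4 | R B1 → L1 miss wb→B5 [-]
  5 | W B0 → L0 miss [D]
  6 | W B5 → L1 miss [D]
  7 | R B7 → L3 hit [-]
  8 | R B4 → L0 miss wb→B0 [-]

WB = [5, 0]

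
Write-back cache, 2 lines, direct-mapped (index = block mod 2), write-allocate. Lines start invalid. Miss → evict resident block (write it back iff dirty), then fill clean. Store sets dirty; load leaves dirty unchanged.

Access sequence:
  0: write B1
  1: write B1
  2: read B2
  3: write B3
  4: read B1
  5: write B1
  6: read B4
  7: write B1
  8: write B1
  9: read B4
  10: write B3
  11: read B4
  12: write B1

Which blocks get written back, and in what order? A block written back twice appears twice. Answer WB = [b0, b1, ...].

0: W B1 -> L1 miss  d=D]
1: W B1 -> L1 hit  d=D]
2: R B2 -> L0 miss  d=-]
3: W B3 -> L1 miss wb->B1  d=D]
4: R B1 -> L1 miss wb->B3  d=-]
5: W B1 -> L1 hit  d=D]
6: R B4 -> L0 miss  d=-]
7: W B1 -> L1 hit  d=D]
8: W B1 -> L1 hit  d=D]
9: R B4 -> L0 hit  d=-]
10: W B3 -> L1 miss wb->B1  d=D]
11: R B4 -> L0 hit  d=-]
12: W B1 -> L1 miss wb->B3  d=D]

WB = [1, 3, 1, 3]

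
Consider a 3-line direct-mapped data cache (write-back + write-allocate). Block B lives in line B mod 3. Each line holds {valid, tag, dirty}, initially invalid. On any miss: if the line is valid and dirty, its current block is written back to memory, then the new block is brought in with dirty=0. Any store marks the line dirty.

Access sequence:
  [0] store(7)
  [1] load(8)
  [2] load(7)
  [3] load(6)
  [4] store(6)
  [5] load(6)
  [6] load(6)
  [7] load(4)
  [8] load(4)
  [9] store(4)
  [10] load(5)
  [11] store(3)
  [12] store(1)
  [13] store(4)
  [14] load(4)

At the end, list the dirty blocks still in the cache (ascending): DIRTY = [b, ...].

  0 | W B7 → L1 miss [D]
  1 | R B8 → L2 miss [-]
  2 | R B7 → L1 hit [D]
  3 | R B6 → L0 miss [-]
  4 | W B6 → L0 hit [D]
  5 | R B6 → L0 hit [D]
  6 | R B6 → L0 hit [D]
  7 | R B4 → L1 miss wb→B7 [-]
  8 | R B4 → L1 hit [-]
  9 | W B4 → L1 hit [D]
  10 | R B5 → L2 miss [-]
  11 | W B3 → L0 miss wb→B6 [D]
  12 | W B1 → L1 miss wb→B4 [D]
  13 | W B4 → L1 miss wb→B1 [D]
  14 | R B4 → L1 hit [D]

DIRTY = [3, 4]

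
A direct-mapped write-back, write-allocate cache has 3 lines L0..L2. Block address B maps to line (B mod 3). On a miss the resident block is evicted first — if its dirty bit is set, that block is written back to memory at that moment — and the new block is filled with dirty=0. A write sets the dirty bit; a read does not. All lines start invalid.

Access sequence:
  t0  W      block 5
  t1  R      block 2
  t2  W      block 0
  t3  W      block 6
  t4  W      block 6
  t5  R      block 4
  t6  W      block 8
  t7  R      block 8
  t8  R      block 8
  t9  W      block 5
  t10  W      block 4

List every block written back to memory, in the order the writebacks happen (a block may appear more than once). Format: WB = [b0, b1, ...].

  0 | W B5 → L2 miss [D]
  1 | R B2 → L2 miss wb→B5 [-]
  2 | W B0 → L0 miss [D]
  3 | W B6 → L0 miss wb→B0 [D]
  4 | W B6 → L0 hit [D]
  5 | R B4 → L1 miss [-]
  6 | W B8 → L2 miss [D]
  7 | R B8 → L2 hit [D]
  8 | R B8 → L2 hit [D]
  9 | W B5 → L2 miss wb→B8 [D]
  10 | W B4 → L1 hit [D]

WB = [5, 0, 8]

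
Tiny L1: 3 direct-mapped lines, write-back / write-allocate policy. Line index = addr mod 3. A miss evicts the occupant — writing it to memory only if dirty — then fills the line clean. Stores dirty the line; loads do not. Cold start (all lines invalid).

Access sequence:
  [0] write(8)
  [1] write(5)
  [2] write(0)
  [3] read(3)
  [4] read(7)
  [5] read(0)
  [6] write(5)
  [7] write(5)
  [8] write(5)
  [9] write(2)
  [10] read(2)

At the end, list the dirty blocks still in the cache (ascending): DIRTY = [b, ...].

0: W B8 -> L2 miss  d=D]
1: W B5 -> L2 miss wb->B8  d=D]
2: W B0 -> L0 miss  d=D]
3: R B3 -> L0 miss wb->B0  d=-]
4: R B7 -> L1 miss  d=-]
5: R B0 -> L0 miss  d=-]
6: W B5 -> L2 hit  d=D]
7: W B5 -> L2 hit  d=D]
8: W B5 -> L2 hit  d=D]
9: W B2 -> L2 miss wb->B5  d=D]
10: R B2 -> L2 hit  d=D]

DIRTY = [2]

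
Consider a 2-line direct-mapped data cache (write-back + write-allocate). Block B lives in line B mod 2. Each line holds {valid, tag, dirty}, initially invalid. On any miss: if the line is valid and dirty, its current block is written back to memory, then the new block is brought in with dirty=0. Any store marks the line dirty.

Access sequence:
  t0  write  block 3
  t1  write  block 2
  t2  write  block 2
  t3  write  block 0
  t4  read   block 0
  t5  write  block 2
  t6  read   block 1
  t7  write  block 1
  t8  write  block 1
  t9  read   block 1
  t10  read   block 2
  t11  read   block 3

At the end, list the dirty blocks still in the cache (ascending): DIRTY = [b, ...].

DIRTY = [2]

0: W B3 → L1 miss [D]
1: W B2 → L0 miss [D]
2: W B2 → L0 hit [D]
3: W B0 → L0 miss wb→B2 [D]
4: R B0 → L0 hit [D]
5: W B2 → L0 miss wb→B0 [D]
6: R B1 → L1 miss wb→B3 [-]
7: W B1 → L1 hit [D]
8: W B1 → L1 hit [D]
9: R B1 → L1 hit [D]
10: R B2 → L0 hit [D]
11: R B3 → L1 miss wb→B1 [-]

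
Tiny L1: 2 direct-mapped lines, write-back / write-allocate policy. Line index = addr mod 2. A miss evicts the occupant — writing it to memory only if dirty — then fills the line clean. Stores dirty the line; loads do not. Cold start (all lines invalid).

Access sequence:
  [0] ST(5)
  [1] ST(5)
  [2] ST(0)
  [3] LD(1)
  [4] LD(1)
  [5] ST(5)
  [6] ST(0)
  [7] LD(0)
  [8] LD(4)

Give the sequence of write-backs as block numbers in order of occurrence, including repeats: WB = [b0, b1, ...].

WB = [5, 0]

0: W B5 -> L1 miss  d=D]
1: W B5 -> L1 hit  d=D]
2: W B0 -> L0 miss  d=D]
3: R B1 -> L1 miss wb->B5  d=-]
4: R B1 -> L1 hit  d=-]
5: W B5 -> L1 miss  d=D]
6: W B0 -> L0 hit  d=D]
7: R B0 -> L0 hit  d=D]
8: R B4 -> L0 miss wb->B0  d=-]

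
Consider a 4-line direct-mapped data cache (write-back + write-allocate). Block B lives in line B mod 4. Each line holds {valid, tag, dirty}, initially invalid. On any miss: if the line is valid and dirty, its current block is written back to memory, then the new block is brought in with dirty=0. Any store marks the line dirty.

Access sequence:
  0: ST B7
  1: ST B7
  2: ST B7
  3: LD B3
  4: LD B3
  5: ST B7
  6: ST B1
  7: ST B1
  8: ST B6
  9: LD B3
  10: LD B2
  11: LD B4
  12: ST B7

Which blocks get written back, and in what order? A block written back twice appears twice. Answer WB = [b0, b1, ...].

WB = [7, 7, 6]

0: W B7 → L3 miss [D]
1: W B7 → L3 hit [D]
2: W B7 → L3 hit [D]
3: R B3 → L3 miss wb→B7 [-]
4: R B3 → L3 hit [-]
5: W B7 → L3 miss [D]
6: W B1 → L1 miss [D]
7: W B1 → L1 hit [D]
8: W B6 → L2 miss [D]
9: R B3 → L3 miss wb→B7 [-]
10: R B2 → L2 miss wb→B6 [-]
11: R B4 → L0 miss [-]
12: W B7 → L3 miss [D]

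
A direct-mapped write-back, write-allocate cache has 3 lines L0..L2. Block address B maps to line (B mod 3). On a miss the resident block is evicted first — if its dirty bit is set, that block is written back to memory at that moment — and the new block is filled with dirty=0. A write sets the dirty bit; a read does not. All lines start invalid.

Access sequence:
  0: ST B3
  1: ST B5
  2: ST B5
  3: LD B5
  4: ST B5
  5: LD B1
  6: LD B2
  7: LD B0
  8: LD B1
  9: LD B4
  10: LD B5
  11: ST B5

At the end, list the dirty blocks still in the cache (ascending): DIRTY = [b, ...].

0: W B3 → L0 miss [D]
1: W B5 → L2 miss [D]
2: W B5 → L2 hit [D]
3: R B5 → L2 hit [D]
4: W B5 → L2 hit [D]
5: R B1 → L1 miss [-]
6: R B2 → L2 miss wb→B5 [-]
7: R B0 → L0 miss wb→B3 [-]
8: R B1 → L1 hit [-]
9: R B4 → L1 miss [-]
10: R B5 → L2 miss [-]
11: W B5 → L2 hit [D]

DIRTY = [5]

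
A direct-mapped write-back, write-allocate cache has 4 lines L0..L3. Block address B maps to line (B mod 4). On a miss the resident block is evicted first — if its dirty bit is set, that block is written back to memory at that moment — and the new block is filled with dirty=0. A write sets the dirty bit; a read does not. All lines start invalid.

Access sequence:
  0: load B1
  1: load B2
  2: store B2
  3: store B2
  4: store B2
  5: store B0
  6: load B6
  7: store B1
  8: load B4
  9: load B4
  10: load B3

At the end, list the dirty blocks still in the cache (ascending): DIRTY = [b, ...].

  0 | R B1 → L1 miss [-]
  1 | R B2 → L2 miss [-]
  2 | W B2 → L2 hit [D]
  3 | W B2 → L2 hit [D]
  4 | W B2 → L2 hit [D]
  5 | W B0 → L0 miss [D]
  6 | R B6 → L2 miss wb→B2 [-]
  7 | W B1 → L1 hit [D]
  8 | R B4 → L0 miss wb→B0 [-]
  9 | R B4 → L0 hit [-]
  10 | R B3 → L3 miss [-]

DIRTY = [1]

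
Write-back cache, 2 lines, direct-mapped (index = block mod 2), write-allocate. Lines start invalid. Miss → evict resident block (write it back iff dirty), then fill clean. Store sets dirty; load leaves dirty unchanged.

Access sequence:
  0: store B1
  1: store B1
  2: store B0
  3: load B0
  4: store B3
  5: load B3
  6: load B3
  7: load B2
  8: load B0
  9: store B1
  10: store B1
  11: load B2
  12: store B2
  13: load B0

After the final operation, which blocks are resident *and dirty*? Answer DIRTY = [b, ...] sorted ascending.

0: W B1 → L1 miss [D]
1: W B1 → L1 hit [D]
2: W B0 → L0 miss [D]
3: R B0 → L0 hit [D]
4: W B3 → L1 miss wb→B1 [D]
5: R B3 → L1 hit [D]
6: R B3 → L1 hit [D]
7: R B2 → L0 miss wb→B0 [-]
8: R B0 → L0 miss [-]
9: W B1 → L1 miss wb→B3 [D]
10: W B1 → L1 hit [D]
11: R B2 → L0 miss [-]
12: W B2 → L0 hit [D]
13: R B0 → L0 miss wb→B2 [-]

DIRTY = [1]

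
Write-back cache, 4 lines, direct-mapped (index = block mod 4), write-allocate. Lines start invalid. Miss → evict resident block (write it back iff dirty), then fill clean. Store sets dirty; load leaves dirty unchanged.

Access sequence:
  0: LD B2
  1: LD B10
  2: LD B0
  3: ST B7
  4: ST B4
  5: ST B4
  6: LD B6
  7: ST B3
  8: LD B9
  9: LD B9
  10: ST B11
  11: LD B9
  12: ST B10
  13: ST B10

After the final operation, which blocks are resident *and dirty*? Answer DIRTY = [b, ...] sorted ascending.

DIRTY = [4, 10, 11]

  0 | R B2 → L2 miss [-]
  1 | R B10 → L2 miss [-]
  2 | R B0 → L0 miss [-]
  3 | W B7 → L3 miss [D]
  4 | W B4 → L0 miss [D]
  5 | W B4 → L0 hit [D]
  6 | R B6 → L2 miss [-]
  7 | W B3 → L3 miss wb→B7 [D]
  8 | R B9 → L1 miss [-]
  9 | R B9 → L1 hit [-]
  10 | W B11 → L3 miss wb→B3 [D]
  11 | R B9 → L1 hit [-]
  12 | W B10 → L2 miss [D]
  13 | W B10 → L2 hit [D]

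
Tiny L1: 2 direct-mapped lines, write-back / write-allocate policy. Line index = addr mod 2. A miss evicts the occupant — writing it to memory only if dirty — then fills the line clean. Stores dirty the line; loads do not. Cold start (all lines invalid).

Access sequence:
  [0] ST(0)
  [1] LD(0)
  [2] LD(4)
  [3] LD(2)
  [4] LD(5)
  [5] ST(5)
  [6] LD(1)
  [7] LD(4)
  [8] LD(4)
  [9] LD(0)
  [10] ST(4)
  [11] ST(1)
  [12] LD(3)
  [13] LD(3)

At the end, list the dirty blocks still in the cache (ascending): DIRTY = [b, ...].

DIRTY = [4]

  0 | W B0 → L0 miss [D]
  1 | R B0 → L0 hit [D]
  2 | R B4 → L0 miss wb→B0 [-]
  3 | R B2 → L0 miss [-]
  4 | R B5 → L1 miss [-]
  5 | W B5 → L1 hit [D]
  6 | R B1 → L1 miss wb→B5 [-]
  7 | R B4 → L0 miss [-]
  8 | R B4 → L0 hit [-]
  9 | R B0 → L0 miss [-]
  10 | W B4 → L0 miss [D]
  11 | W B1 → L1 hit [D]
  12 | R B3 → L1 miss wb→B1 [-]
  13 | R B3 → L1 hit [-]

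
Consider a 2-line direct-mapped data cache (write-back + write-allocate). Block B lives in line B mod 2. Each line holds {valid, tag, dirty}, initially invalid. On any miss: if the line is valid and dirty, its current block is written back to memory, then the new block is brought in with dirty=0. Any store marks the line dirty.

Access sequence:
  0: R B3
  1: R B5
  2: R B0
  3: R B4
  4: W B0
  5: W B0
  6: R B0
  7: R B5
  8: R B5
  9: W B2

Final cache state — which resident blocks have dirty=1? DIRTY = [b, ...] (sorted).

DIRTY = [2]

0: R B3 -> L1 miss  d=-]
1: R B5 -> L1 miss  d=-]
2: R B0 -> L0 miss  d=-]
3: R B4 -> L0 miss  d=-]
4: W B0 -> L0 miss  d=D]
5: W B0 -> L0 hit  d=D]
6: R B0 -> L0 hit  d=D]
7: R B5 -> L1 hit  d=-]
8: R B5 -> L1 hit  d=-]
9: W B2 -> L0 miss wb->B0  d=D]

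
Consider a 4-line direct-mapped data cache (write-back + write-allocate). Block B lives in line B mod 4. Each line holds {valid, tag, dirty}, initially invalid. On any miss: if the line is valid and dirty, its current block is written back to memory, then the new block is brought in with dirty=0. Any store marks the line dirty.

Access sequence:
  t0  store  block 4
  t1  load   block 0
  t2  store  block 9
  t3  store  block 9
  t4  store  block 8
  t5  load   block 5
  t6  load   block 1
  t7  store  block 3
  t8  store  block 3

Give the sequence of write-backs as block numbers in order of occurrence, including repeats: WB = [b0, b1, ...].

  0 | W B4 → L0 miss [D]
  1 | R B0 → L0 miss wb→B4 [-]
  2 | W B9 → L1 miss [D]
  3 | W B9 → L1 hit [D]
  4 | W B8 → L0 miss [D]
  5 | R B5 → L1 miss wb→B9 [-]
  6 | R B1 → L1 miss [-]
  7 | W B3 → L3 miss [D]
  8 | W B3 → L3 hit [D]

WB = [4, 9]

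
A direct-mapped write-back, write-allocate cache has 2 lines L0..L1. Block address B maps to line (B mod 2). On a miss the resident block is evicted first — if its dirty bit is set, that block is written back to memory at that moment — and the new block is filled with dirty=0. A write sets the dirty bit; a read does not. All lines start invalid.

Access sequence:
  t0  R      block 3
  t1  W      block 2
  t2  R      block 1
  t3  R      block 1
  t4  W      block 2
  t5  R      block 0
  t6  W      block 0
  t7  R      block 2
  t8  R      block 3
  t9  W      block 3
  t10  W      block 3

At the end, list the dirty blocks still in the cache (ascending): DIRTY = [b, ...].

0: R B3 → L1 miss [-]
1: W B2 → L0 miss [D]
2: R B1 → L1 miss [-]
3: R B1 → L1 hit [-]
4: W B2 → L0 hit [D]
5: R B0 → L0 miss wb→B2 [-]
6: W B0 → L0 hit [D]
7: R B2 → L0 miss wb→B0 [-]
8: R B3 → L1 miss [-]
9: W B3 → L1 hit [D]
10: W B3 → L1 hit [D]

DIRTY = [3]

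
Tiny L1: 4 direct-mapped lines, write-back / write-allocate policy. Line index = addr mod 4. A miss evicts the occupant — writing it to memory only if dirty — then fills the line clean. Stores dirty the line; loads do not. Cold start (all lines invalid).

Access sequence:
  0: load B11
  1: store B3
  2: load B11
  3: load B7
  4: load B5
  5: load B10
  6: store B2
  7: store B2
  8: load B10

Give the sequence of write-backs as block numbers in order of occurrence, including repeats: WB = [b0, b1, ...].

WB = [3, 2]

0: R B11 → L3 miss [-]
1: W B3 → L3 miss [D]
2: R B11 → L3 miss wb→B3 [-]
3: R B7 → L3 miss [-]
4: R B5 → L1 miss [-]
5: R B10 → L2 miss [-]
6: W B2 → L2 miss [D]
7: W B2 → L2 hit [D]
8: R B10 → L2 miss wb→B2 [-]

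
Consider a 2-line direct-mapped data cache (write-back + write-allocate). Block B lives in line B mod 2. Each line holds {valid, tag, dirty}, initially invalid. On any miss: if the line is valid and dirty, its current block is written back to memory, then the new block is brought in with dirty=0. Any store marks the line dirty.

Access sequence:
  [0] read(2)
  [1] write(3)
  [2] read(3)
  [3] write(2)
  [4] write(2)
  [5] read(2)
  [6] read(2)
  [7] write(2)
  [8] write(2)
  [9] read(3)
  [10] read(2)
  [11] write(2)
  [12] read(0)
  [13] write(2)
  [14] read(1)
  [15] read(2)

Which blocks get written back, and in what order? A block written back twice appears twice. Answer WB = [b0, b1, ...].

WB = [2, 3]

  0 | R B2 → L0 miss [-]
  1 | W B3 → L1 miss [D]
  2 | R B3 → L1 hit [D]
  3 | W B2 → L0 hit [D]
  4 | W B2 → L0 hit [D]
  5 | R B2 → L0 hit [D]
  6 | R B2 → L0 hit [D]
  7 | W B2 → L0 hit [D]
  8 | W B2 → L0 hit [D]
  9 | R B3 → L1 hit [D]
  10 | R B2 → L0 hit [D]
  11 | W B2 → L0 hit [D]
  12 | R B0 → L0 miss wb→B2 [-]
  13 | W B2 → L0 miss [D]
  14 | R B1 → L1 miss wb→B3 [-]
  15 | R B2 → L0 hit [D]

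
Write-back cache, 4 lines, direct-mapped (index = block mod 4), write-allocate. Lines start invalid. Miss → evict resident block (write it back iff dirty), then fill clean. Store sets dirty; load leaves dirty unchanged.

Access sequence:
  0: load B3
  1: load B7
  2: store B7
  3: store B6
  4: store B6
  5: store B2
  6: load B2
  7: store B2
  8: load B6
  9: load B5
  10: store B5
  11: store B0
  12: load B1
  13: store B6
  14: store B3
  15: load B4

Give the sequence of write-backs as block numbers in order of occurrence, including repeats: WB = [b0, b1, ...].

  0 | R B3 → L3 miss [-]
  1 | R B7 → L3 miss [-]
  2 | W B7 → L3 hit [D]
  3 | W B6 → L2 miss [D]
  4 | W B6 → L2 hit [D]
  5 | W B2 → L2 miss wb→B6 [D]
  6 | R B2 → L2 hit [D]
  7 | W B2 → L2 hit [D]
  8 | R B6 → L2 miss wb→B2 [-]
  9 | R B5 → L1 miss [-]
  10 | W B5 → L1 hit [D]
  11 | W B0 → L0 miss [D]
  12 | R B1 → L1 miss wb→B5 [-]
  13 | W B6 → L2 hit [D]
  14 | W B3 → L3 miss wb→B7 [D]
  15 | R B4 → L0 miss wb→B0 [-]

WB = [6, 2, 5, 7, 0]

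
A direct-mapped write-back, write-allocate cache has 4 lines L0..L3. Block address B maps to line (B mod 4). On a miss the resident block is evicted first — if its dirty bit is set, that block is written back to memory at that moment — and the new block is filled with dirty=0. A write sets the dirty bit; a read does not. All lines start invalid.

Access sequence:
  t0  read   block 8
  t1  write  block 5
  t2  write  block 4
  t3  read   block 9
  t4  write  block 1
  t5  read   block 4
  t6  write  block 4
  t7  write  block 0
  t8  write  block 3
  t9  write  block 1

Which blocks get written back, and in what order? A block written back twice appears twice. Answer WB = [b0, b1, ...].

WB = [5, 4]

0: R B8 → L0 miss [-]
1: W B5 → L1 miss [D]
2: W B4 → L0 miss [D]
3: R B9 → L1 miss wb→B5 [-]
4: W B1 → L1 miss [D]
5: R B4 → L0 hit [D]
6: W B4 → L0 hit [D]
7: W B0 → L0 miss wb→B4 [D]
8: W B3 → L3 miss [D]
9: W B1 → L1 hit [D]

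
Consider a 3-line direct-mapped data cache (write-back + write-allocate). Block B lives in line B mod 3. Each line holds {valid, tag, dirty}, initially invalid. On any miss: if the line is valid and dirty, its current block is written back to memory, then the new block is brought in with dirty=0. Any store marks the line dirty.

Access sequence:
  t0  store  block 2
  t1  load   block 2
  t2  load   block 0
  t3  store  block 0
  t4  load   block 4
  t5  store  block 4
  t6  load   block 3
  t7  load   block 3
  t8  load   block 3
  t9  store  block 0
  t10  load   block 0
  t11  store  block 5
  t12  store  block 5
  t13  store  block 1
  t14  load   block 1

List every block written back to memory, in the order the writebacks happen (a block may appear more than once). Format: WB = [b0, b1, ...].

0: W B2 -> L2 miss  d=D]
1: R B2 -> L2 hit  d=D]
2: R B0 -> L0 miss  d=-]
3: W B0 -> L0 hit  d=D]
4: R B4 -> L1 miss  d=-]
5: W B4 -> L1 hit  d=D]
6: R B3 -> L0 miss wb->B0  d=-]
7: R B3 -> L0 hit  d=-]
8: R B3 -> L0 hit  d=-]
9: W B0 -> L0 miss  d=D]
10: R B0 -> L0 hit  d=D]
11: W B5 -> L2 miss wb->B2  d=D]
12: W B5 -> L2 hit  d=D]
13: W B1 -> L1 miss wb->B4  d=D]
14: R B1 -> L1 hit  d=D]

WB = [0, 2, 4]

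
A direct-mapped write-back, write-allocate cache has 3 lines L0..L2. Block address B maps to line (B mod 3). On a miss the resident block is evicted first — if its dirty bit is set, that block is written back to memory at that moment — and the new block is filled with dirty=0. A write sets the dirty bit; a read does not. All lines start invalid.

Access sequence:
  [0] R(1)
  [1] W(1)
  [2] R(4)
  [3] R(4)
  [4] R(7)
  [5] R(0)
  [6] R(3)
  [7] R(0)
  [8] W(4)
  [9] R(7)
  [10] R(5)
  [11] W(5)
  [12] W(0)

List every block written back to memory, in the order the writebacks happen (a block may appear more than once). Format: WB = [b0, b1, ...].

0: R B1 -> L1 miss  d=-]
1: W B1 -> L1 hit  d=D]
2: R B4 -> L1 miss wb->B1  d=-]
3: R B4 -> L1 hit  d=-]
4: R B7 -> L1 miss  d=-]
5: R B0 -> L0 miss  d=-]
6: R B3 -> L0 miss  d=-]
7: R B0 -> L0 miss  d=-]
8: W B4 -> L1 miss  d=D]
9: R B7 -> L1 miss wb->B4  d=-]
10: R B5 -> L2 miss  d=-]
11: W B5 -> L2 hit  d=D]
12: W B0 -> L0 hit  d=D]

WB = [1, 4]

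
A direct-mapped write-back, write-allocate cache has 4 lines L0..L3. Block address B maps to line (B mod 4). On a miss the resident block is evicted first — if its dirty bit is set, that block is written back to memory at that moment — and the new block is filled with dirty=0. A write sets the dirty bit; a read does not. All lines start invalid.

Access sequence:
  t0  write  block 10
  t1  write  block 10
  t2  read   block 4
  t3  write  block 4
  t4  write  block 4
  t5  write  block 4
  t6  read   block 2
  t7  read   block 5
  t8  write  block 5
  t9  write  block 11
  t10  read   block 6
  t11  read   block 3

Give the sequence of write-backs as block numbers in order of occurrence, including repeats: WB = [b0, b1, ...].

WB = [10, 11]

  0 | W B10 → L2 miss [D]
  1 | W B10 → L2 hit [D]
  2 | R B4 → L0 miss [-]
  3 | W B4 → L0 hit [D]
  4 | W B4 → L0 hit [D]
  5 | W B4 → L0 hit [D]
  6 | R B2 → L2 miss wb→B10 [-]
  7 | R B5 → L1 miss [-]
  8 | W B5 → L1 hit [D]
  9 | W B11 → L3 miss [D]
  10 | R B6 → L2 miss [-]
  11 | R B3 → L3 miss wb→B11 [-]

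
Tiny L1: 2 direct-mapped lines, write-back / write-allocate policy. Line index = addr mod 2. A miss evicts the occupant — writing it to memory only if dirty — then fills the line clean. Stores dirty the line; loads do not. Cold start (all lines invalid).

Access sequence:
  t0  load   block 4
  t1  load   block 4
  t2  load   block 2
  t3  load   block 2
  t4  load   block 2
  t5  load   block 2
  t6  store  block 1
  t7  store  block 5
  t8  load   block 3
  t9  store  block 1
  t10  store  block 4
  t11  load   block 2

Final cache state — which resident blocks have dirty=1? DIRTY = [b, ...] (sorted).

0: R B4 → L0 miss [-]
1: R B4 → L0 hit [-]
2: R B2 → L0 miss [-]
3: R B2 → L0 hit [-]
4: R B2 → L0 hit [-]
5: R B2 → L0 hit [-]
6: W B1 → L1 miss [D]
7: W B5 → L1 miss wb→B1 [D]
8: R B3 → L1 miss wb→B5 [-]
9: W B1 → L1 miss [D]
10: W B4 → L0 miss [D]
11: R B2 → L0 miss wb→B4 [-]

DIRTY = [1]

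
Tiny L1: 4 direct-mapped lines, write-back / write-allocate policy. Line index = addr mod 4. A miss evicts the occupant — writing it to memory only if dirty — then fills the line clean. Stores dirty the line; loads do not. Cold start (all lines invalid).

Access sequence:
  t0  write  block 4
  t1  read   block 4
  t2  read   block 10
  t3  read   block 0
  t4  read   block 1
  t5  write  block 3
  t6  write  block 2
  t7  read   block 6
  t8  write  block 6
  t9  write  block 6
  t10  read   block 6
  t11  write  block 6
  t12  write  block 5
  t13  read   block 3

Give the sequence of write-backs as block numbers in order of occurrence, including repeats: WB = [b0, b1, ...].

WB = [4, 2]

0: W B4 → L0 miss [D]
1: R B4 → L0 hit [D]
2: R B10 → L2 miss [-]
3: R B0 → L0 miss wb→B4 [-]
4: R B1 → L1 miss [-]
5: W B3 → L3 miss [D]
6: W B2 → L2 miss [D]
7: R B6 → L2 miss wb→B2 [-]
8: W B6 → L2 hit [D]
9: W B6 → L2 hit [D]
10: R B6 → L2 hit [D]
11: W B6 → L2 hit [D]
12: W B5 → L1 miss [D]
13: R B3 → L3 hit [D]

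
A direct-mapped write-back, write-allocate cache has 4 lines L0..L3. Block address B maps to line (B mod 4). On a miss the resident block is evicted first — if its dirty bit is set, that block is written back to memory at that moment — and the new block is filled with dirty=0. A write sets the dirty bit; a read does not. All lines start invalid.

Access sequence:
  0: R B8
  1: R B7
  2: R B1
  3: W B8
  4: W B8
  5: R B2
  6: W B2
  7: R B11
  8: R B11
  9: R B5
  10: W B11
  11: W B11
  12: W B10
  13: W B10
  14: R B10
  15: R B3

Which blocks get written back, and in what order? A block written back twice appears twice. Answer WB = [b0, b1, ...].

WB = [2, 11]

0: R B8 → L0 miss [-]
1: R B7 → L3 miss [-]
2: R B1 → L1 miss [-]
3: W B8 → L0 hit [D]
4: W B8 → L0 hit [D]
5: R B2 → L2 miss [-]
6: W B2 → L2 hit [D]
7: R B11 → L3 miss [-]
8: R B11 → L3 hit [-]
9: R B5 → L1 miss [-]
10: W B11 → L3 hit [D]
11: W B11 → L3 hit [D]
12: W B10 → L2 miss wb→B2 [D]
13: W B10 → L2 hit [D]
14: R B10 → L2 hit [D]
15: R B3 → L3 miss wb→B11 [-]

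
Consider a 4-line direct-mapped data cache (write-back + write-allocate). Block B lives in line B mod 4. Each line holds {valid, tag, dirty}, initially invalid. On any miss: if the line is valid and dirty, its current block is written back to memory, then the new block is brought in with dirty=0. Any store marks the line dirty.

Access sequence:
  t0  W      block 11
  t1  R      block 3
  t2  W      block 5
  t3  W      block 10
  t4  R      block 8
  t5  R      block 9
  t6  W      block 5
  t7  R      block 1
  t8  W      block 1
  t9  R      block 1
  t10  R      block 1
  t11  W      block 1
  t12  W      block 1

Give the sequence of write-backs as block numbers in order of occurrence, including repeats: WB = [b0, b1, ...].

WB = [11, 5, 5]

0: W B11 → L3 miss [D]
1: R B3 → L3 miss wb→B11 [-]
2: W B5 → L1 miss [D]
3: W B10 → L2 miss [D]
4: R B8 → L0 miss [-]
5: R B9 → L1 miss wb→B5 [-]
6: W B5 → L1 miss [D]
7: R B1 → L1 miss wb→B5 [-]
8: W B1 → L1 hit [D]
9: R B1 → L1 hit [D]
10: R B1 → L1 hit [D]
11: W B1 → L1 hit [D]
12: W B1 → L1 hit [D]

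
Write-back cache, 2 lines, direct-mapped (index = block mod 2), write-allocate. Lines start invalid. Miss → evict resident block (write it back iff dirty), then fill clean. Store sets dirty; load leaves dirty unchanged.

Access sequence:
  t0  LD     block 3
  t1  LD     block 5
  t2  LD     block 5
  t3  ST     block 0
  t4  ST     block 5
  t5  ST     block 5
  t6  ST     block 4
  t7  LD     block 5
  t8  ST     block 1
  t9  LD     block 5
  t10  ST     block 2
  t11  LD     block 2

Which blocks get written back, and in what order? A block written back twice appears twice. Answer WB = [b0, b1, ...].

  0 | R B3 → L1 miss [-]
  1 | R B5 → L1 miss [-]
  2 | R B5 → L1 hit [-]
  3 | W B0 → L0 miss [D]
  4 | W B5 → L1 hit [D]
  5 | W B5 → L1 hit [D]
  6 | W B4 → L0 miss wb→B0 [D]
  7 | R B5 → L1 hit [D]
  8 | W B1 → L1 miss wb→B5 [D]
  9 | R B5 → L1 miss wb→B1 [-]
  10 | W B2 → L0 miss wb→B4 [D]
  11 | R B2 → L0 hit [D]

WB = [0, 5, 1, 4]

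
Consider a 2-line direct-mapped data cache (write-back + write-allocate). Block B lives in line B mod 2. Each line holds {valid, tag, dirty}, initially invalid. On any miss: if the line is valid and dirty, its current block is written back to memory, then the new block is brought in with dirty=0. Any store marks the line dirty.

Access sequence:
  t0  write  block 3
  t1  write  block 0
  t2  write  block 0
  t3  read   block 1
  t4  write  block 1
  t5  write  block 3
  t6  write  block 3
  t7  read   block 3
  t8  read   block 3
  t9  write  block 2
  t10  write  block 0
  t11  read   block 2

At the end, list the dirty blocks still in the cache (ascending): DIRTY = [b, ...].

0: W B3 → L1 miss [D]
1: W B0 → L0 miss [D]
2: W B0 → L0 hit [D]
3: R B1 → L1 miss wb→B3 [-]
4: W B1 → L1 hit [D]
5: W B3 → L1 miss wb→B1 [D]
6: W B3 → L1 hit [D]
7: R B3 → L1 hit [D]
8: R B3 → L1 hit [D]
9: W B2 → L0 miss wb→B0 [D]
10: W B0 → L0 miss wb→B2 [D]
11: R B2 → L0 miss wb→B0 [-]

DIRTY = [3]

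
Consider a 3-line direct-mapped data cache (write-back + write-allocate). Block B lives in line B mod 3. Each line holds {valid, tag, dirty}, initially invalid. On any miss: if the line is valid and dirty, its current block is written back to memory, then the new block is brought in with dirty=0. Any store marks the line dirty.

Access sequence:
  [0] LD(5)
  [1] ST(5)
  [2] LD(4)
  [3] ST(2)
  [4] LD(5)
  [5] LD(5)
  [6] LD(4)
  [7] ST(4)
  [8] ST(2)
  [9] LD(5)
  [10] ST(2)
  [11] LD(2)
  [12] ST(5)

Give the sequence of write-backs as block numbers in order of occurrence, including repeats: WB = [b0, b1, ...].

WB = [5, 2, 2, 2]

0: R B5 → L2 miss [-]
1: W B5 → L2 hit [D]
2: R B4 → L1 miss [-]
3: W B2 → L2 miss wb→B5 [D]
4: R B5 → L2 miss wb→B2 [-]
5: R B5 → L2 hit [-]
6: R B4 → L1 hit [-]
7: W B4 → L1 hit [D]
8: W B2 → L2 miss [D]
9: R B5 → L2 miss wb→B2 [-]
10: W B2 → L2 miss [D]
11: R B2 → L2 hit [D]
12: W B5 → L2 miss wb→B2 [D]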